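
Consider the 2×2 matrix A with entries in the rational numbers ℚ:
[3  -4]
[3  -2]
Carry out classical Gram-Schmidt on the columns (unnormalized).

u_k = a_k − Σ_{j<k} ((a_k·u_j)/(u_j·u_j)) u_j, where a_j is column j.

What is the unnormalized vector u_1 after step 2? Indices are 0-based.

u_1 = (-1, 1)

Step 1: u_0 = a_0 = (3, 3).
Step 2: u_1 = a_1 − (-1)·u_0 = (-1, 1).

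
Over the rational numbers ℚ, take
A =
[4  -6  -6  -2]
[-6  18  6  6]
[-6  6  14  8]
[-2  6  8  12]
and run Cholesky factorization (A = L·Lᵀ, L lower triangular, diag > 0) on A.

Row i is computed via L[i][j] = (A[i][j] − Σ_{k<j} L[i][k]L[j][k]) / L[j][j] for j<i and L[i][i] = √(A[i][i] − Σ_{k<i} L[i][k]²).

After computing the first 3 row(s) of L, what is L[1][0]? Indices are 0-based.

L[1][0] = -3

Step 1: L[0][0] = √(4) = 2.
  L[1][0] = (-6) / L[0][0] = -3.
Step 2: L[1][1] = √(9) = 3.
  L[2][0] = (-6) / L[0][0] = -3.
  L[2][1] = (-3) / L[1][1] = -1.
Step 3: L[2][2] = √(4) = 2.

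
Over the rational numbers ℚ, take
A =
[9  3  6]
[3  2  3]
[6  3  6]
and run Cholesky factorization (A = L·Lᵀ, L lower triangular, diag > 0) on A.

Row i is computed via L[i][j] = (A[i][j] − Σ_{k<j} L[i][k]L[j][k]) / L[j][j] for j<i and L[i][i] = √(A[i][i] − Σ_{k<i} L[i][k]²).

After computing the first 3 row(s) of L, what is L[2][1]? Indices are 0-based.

Step 1: L[0][0] = √(9) = 3.
  L[1][0] = (3) / L[0][0] = 1.
Step 2: L[1][1] = √(1) = 1.
  L[2][0] = (6) / L[0][0] = 2.
  L[2][1] = (1) / L[1][1] = 1.
Step 3: L[2][2] = √(1) = 1.

L[2][1] = 1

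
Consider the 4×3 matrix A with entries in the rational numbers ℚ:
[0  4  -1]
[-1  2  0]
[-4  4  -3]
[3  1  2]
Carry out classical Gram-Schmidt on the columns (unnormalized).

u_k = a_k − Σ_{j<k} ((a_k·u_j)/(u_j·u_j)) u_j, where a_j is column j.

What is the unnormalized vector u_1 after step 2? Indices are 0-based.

Step 1: u_0 = a_0 = (0, -1, -4, 3).
Step 2: u_1 = a_1 − (-15/26)·u_0 = (4, 37/26, 22/13, 71/26).

u_1 = (4, 37/26, 22/13, 71/26)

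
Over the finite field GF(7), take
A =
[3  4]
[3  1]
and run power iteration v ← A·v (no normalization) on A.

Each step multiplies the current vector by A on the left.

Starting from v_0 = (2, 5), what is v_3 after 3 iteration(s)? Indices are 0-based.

v_0 = (2, 5).
v_1 = A·v_0 = (5, 4).
v_2 = A·v_1 = (3, 5).
v_3 = A·v_2 = (1, 0).

v_3 = (1, 0)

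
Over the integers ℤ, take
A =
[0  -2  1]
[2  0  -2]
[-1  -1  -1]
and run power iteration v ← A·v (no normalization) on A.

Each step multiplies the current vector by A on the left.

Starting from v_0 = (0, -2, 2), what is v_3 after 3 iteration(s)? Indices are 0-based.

v_0 = (0, -2, 2).
v_1 = A·v_0 = (6, -4, 0).
v_2 = A·v_1 = (8, 12, -2).
v_3 = A·v_2 = (-26, 20, -18).

v_3 = (-26, 20, -18)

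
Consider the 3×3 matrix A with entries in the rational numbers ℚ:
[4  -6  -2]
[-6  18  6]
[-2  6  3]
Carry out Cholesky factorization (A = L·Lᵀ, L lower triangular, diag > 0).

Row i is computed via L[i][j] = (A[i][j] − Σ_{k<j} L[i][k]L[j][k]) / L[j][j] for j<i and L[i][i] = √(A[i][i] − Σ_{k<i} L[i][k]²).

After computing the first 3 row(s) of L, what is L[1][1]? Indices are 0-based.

Step 1: L[0][0] = √(4) = 2.
  L[1][0] = (-6) / L[0][0] = -3.
Step 2: L[1][1] = √(9) = 3.
  L[2][0] = (-2) / L[0][0] = -1.
  L[2][1] = (3) / L[1][1] = 1.
Step 3: L[2][2] = √(1) = 1.

L[1][1] = 3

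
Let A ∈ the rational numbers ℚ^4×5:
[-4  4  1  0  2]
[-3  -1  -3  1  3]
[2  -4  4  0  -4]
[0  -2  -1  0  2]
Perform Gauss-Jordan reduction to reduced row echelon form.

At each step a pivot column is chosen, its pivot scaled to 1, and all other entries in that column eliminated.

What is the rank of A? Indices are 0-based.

rank = 4

pivot(0,0)=-4: scale R0 → (1, -1, -1/4, 0, -1/2)
  clear (1,0): R1 −= (-3)R0 → (0, -4, -15/4, 1, 3/2)
  clear (2,0): R2 −= (2)R0 → (0, -2, 9/2, 0, -3)
pivot(1,1)=-4: scale R1 → (0, 1, 15/16, -1/4, -3/8)
  clear (0,1): R0 −= (-1)R1 → (1, 0, 11/16, -1/4, -7/8)
  clear (2,1): R2 −= (-2)R1 → (0, 0, 51/8, -1/2, -15/4)
  clear (3,1): R3 −= (-2)R1 → (0, 0, 7/8, -1/2, 5/4)
pivot(2,2)=51/8: scale R2 → (0, 0, 1, -4/51, -10/17)
  clear (0,2): R0 −= (11/16)R2 → (1, 0, 0, -10/51, -8/17)
  clear (1,2): R1 −= (15/16)R2 → (0, 1, 0, -3/17, 3/17)
  clear (3,2): R3 −= (7/8)R2 → (0, 0, 0, -22/51, 30/17)
pivot(3,3)=-22/51: scale R3 → (0, 0, 0, 1, -45/11)
  clear (0,3): R0 −= (-10/51)R3 → (1, 0, 0, 0, -14/11)
  clear (1,3): R1 −= (-3/17)R3 → (0, 1, 0, 0, -6/11)
  clear (2,3): R2 −= (-4/51)R3 → (0, 0, 1, 0, -10/11)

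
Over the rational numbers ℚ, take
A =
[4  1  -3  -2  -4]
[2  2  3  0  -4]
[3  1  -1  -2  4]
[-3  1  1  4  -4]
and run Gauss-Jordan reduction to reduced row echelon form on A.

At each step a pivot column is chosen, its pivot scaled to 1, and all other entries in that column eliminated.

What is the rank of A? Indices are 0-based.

[1] R0 /= 4  ⇒  (1, 1/4, -3/4, -1/2, -1)
     R1 -= 2·R0  ⇒  (0, 3/2, 9/2, 1, -2)
     R2 -= 3·R0  ⇒  (0, 1/4, 5/4, -1/2, 7)
     R3 -= -3·R0  ⇒  (0, 7/4, -5/4, 5/2, -7)
[2] R1 /= 3/2  ⇒  (0, 1, 3, 2/3, -4/3)
     R0 -= 1/4·R1  ⇒  (1, 0, -3/2, -2/3, -2/3)
     R2 -= 1/4·R1  ⇒  (0, 0, 1/2, -2/3, 22/3)
     R3 -= 7/4·R1  ⇒  (0, 0, -13/2, 4/3, -14/3)
[3] R2 /= 1/2  ⇒  (0, 0, 1, -4/3, 44/3)
     R0 -= -3/2·R2  ⇒  (1, 0, 0, -8/3, 64/3)
     R1 -= 3·R2  ⇒  (0, 1, 0, 14/3, -136/3)
     R3 -= -13/2·R2  ⇒  (0, 0, 0, -22/3, 272/3)
[4] R3 /= -22/3  ⇒  (0, 0, 0, 1, -136/11)
     R0 -= -8/3·R3  ⇒  (1, 0, 0, 0, -128/11)
     R1 -= 14/3·R3  ⇒  (0, 1, 0, 0, 136/11)
     R2 -= -4/3·R3  ⇒  (0, 0, 1, 0, -20/11)

rank = 4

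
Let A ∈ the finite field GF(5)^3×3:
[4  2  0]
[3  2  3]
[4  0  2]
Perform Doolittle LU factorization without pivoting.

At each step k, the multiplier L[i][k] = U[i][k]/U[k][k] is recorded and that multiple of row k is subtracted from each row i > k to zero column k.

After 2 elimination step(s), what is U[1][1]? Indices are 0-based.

[col 0] pivot 4
  R1 -= 2*R0 → (0, 3, 3)  (L[1][0] := 2)
  R2 -= 1*R0 → (0, 3, 2)  (L[2][0] := 1)
[col 1] pivot 3
  R2 -= 1*R1 → (0, 0, 4)  (L[2][1] := 1)

U[1][1] = 3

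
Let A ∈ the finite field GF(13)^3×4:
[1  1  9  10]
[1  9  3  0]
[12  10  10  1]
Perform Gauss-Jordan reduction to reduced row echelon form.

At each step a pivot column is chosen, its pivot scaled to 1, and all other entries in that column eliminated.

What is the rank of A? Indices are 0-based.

rank = 3

pivot(0,0)=1: scale R0 → (1, 1, 9, 10)
  clear (1,0): R1 −= (1)R0 → (0, 8, 7, 3)
  clear (2,0): R2 −= (12)R0 → (0, 11, 6, 11)
pivot(1,1)=8: scale R1 → (0, 1, 9, 2)
  clear (0,1): R0 −= (1)R1 → (1, 0, 0, 8)
  clear (2,1): R2 −= (11)R1 → (0, 0, 11, 2)
pivot(2,2)=11: scale R2 → (0, 0, 1, 12)
  clear (1,2): R1 −= (9)R2 → (0, 1, 0, 11)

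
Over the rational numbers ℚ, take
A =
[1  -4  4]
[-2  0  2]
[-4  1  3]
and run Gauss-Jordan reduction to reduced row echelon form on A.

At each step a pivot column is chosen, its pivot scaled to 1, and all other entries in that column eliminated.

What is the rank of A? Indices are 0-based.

pivot(0,0)=1: scale R0 → (1, -4, 4)
  clear (1,0): R1 −= (-2)R0 → (0, -8, 10)
  clear (2,0): R2 −= (-4)R0 → (0, -15, 19)
pivot(1,1)=-8: scale R1 → (0, 1, -5/4)
  clear (0,1): R0 −= (-4)R1 → (1, 0, -1)
  clear (2,1): R2 −= (-15)R1 → (0, 0, 1/4)
pivot(2,2)=1/4: scale R2 → (0, 0, 1)
  clear (0,2): R0 −= (-1)R2 → (1, 0, 0)
  clear (1,2): R1 −= (-5/4)R2 → (0, 1, 0)

rank = 3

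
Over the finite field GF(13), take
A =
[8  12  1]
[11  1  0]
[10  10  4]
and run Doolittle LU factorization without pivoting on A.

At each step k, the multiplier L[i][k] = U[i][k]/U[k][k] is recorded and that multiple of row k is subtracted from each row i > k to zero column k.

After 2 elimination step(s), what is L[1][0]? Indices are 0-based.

L[1][0] = 3

[col 0] pivot 8
  R1 -= 3*R0 → (0, 4, 10)  (L[1][0] := 3)
  R2 -= 11*R0 → (0, 8, 6)  (L[2][0] := 11)
[col 1] pivot 4
  R2 -= 2*R1 → (0, 0, 12)  (L[2][1] := 2)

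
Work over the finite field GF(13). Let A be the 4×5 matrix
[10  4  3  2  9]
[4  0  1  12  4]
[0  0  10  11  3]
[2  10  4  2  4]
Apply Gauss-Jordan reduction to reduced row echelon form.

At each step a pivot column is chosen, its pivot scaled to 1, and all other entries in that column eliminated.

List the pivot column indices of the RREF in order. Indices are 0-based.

pivot columns: 0, 1, 2, 3

[1] R0 /= 10  ⇒  (1, 3, 12, 8, 10)
     R1 -= 4·R0  ⇒  (0, 1, 5, 6, 3)
     R3 -= 2·R0  ⇒  (0, 4, 6, 12, 10)
[2] R1 /= 1  ⇒  (0, 1, 5, 6, 3)
     R0 -= 3·R1  ⇒  (1, 0, 10, 3, 1)
     R3 -= 4·R1  ⇒  (0, 0, 12, 1, 11)
[3] R2 /= 10  ⇒  (0, 0, 1, 5, 12)
     R0 -= 10·R2  ⇒  (1, 0, 0, 5, 11)
     R1 -= 5·R2  ⇒  (0, 1, 0, 7, 8)
     R3 -= 12·R2  ⇒  (0, 0, 0, 6, 10)
[4] R3 /= 6  ⇒  (0, 0, 0, 1, 6)
     R0 -= 5·R3  ⇒  (1, 0, 0, 0, 7)
     R1 -= 7·R3  ⇒  (0, 1, 0, 0, 5)
     R2 -= 5·R3  ⇒  (0, 0, 1, 0, 8)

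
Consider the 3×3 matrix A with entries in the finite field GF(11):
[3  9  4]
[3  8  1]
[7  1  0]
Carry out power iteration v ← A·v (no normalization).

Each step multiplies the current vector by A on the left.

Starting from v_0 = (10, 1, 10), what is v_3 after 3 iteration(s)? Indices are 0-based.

v_0 = (10, 1, 10).
v_1 = A·v_0 = (2, 4, 5).
v_2 = A·v_1 = (7, 10, 7).
v_3 = A·v_2 = (7, 9, 4).

v_3 = (7, 9, 4)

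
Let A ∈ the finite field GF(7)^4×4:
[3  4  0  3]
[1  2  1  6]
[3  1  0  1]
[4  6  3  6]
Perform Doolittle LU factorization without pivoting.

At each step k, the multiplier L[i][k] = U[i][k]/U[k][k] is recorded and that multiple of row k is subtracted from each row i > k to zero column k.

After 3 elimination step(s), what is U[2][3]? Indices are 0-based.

k=0: U[0][0]=3
  eliminate (1,0): mult=5, new row 1: (0, 3, 1, 5); set L[1][0]=5
  eliminate (2,0): mult=1, new row 2: (0, 4, 0, 5); set L[2][0]=1
  eliminate (3,0): mult=6, new row 3: (0, 3, 3, 2); set L[3][0]=6
k=1: U[1][1]=3
  eliminate (2,1): mult=6, new row 2: (0, 0, 1, 3); set L[2][1]=6
  eliminate (3,1): mult=1, new row 3: (0, 0, 2, 4); set L[3][1]=1
k=2: U[2][2]=1
  eliminate (3,2): mult=2, new row 3: (0, 0, 0, 5); set L[3][2]=2

U[2][3] = 3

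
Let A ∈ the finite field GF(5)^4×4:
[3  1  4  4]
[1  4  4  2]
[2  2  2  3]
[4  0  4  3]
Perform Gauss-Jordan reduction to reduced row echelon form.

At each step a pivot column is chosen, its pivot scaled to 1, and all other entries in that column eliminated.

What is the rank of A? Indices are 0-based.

step 1: normalize row 0 (÷3) = (1, 2, 3, 3)
  row 1: subtract 1×row0 = (0, 2, 1, 4)
  row 2: subtract 2×row0 = (0, 3, 1, 2)
  row 3: subtract 4×row0 = (0, 2, 2, 1)
step 2: normalize row 1 (÷2) = (0, 1, 3, 2)
  row 0: subtract 2×row1 = (1, 0, 2, 4)
  row 2: subtract 3×row1 = (0, 0, 2, 1)
  row 3: subtract 2×row1 = (0, 0, 1, 2)
step 3: normalize row 2 (÷2) = (0, 0, 1, 3)
  row 0: subtract 2×row2 = (1, 0, 0, 3)
  row 1: subtract 3×row2 = (0, 1, 0, 3)
  row 3: subtract 1×row2 = (0, 0, 0, 4)
step 4: normalize row 3 (÷4) = (0, 0, 0, 1)
  row 0: subtract 3×row3 = (1, 0, 0, 0)
  row 1: subtract 3×row3 = (0, 1, 0, 0)
  row 2: subtract 3×row3 = (0, 0, 1, 0)

rank = 4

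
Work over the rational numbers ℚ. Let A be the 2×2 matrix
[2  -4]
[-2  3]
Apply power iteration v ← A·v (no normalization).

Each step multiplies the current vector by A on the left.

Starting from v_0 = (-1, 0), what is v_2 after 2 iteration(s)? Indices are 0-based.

v_2 = (-12, 10)

v_0 = (-1, 0).
v_1 = A·v_0 = (-2, 2).
v_2 = A·v_1 = (-12, 10).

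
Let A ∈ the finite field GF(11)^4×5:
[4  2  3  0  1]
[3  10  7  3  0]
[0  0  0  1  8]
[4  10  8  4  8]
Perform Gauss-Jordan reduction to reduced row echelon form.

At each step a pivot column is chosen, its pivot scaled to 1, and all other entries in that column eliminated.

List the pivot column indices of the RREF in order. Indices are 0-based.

pivot columns: 0, 1, 2, 3

pivot(0,0)=4: scale R0 → (1, 6, 9, 0, 3)
  clear (1,0): R1 −= (3)R0 → (0, 3, 2, 3, 2)
  clear (3,0): R3 −= (4)R0 → (0, 8, 5, 4, 7)
pivot(1,1)=3: scale R1 → (0, 1, 8, 1, 8)
  clear (0,1): R0 −= (6)R1 → (1, 0, 5, 5, 10)
  clear (3,1): R3 −= (8)R1 → (0, 0, 7, 7, 9)
pivot(2,2): swap R2↔R3
pivot(2,2)=7: scale R2 → (0, 0, 1, 1, 6)
  clear (0,2): R0 −= (5)R2 → (1, 0, 0, 0, 2)
  clear (1,2): R1 −= (8)R2 → (0, 1, 0, 4, 4)
pivot(3,3)=1: scale R3 → (0, 0, 0, 1, 8)
  clear (1,3): R1 −= (4)R3 → (0, 1, 0, 0, 5)
  clear (2,3): R2 −= (1)R3 → (0, 0, 1, 0, 9)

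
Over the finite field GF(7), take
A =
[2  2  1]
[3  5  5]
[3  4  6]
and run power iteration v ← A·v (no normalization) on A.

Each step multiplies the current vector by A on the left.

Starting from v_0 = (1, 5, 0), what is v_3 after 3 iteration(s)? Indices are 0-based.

v_3 = (3, 2, 4)

v_0 = (1, 5, 0).
v_1 = A·v_0 = (5, 0, 2).
v_2 = A·v_1 = (5, 4, 6).
v_3 = A·v_2 = (3, 2, 4).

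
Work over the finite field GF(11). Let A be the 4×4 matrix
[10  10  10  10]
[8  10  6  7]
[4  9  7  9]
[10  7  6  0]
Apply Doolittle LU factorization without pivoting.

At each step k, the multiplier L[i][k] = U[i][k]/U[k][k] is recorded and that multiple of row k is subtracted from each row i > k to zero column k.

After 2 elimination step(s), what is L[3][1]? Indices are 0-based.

L[3][1] = 4

k=0: U[0][0]=10
  eliminate (1,0): mult=3, new row 1: (0, 2, 9, 10); set L[1][0]=3
  eliminate (2,0): mult=7, new row 2: (0, 5, 3, 5); set L[2][0]=7
  eliminate (3,0): mult=1, new row 3: (0, 8, 7, 1); set L[3][0]=1
k=1: U[1][1]=2
  eliminate (2,1): mult=8, new row 2: (0, 0, 8, 2); set L[2][1]=8
  eliminate (3,1): mult=4, new row 3: (0, 0, 4, 5); set L[3][1]=4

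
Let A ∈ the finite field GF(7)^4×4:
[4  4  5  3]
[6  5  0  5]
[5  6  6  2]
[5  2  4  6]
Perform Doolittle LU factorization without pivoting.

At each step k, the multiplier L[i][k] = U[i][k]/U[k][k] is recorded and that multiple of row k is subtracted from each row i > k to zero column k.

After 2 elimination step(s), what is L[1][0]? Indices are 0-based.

L[1][0] = 5

k=0: U[0][0]=4
  eliminate (1,0): mult=5, new row 1: (0, 6, 3, 4); set L[1][0]=5
  eliminate (2,0): mult=3, new row 2: (0, 1, 5, 0); set L[2][0]=3
  eliminate (3,0): mult=3, new row 3: (0, 4, 3, 4); set L[3][0]=3
k=1: U[1][1]=6
  eliminate (2,1): mult=6, new row 2: (0, 0, 1, 4); set L[2][1]=6
  eliminate (3,1): mult=3, new row 3: (0, 0, 1, 6); set L[3][1]=3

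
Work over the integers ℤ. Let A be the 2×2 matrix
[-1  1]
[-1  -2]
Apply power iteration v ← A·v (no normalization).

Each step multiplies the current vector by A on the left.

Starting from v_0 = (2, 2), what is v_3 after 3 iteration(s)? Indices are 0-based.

v_0 = (2, 2).
v_1 = A·v_0 = (0, -6).
v_2 = A·v_1 = (-6, 12).
v_3 = A·v_2 = (18, -18).

v_3 = (18, -18)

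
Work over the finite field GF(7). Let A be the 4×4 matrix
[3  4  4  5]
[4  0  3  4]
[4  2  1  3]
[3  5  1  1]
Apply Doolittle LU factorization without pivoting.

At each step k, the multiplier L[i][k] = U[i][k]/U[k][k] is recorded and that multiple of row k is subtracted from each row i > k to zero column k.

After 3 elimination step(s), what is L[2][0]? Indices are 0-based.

L[2][0] = 6

[col 0] pivot 3
  R1 -= 6*R0 → (0, 4, 0, 2)  (L[1][0] := 6)
  R2 -= 6*R0 → (0, 6, 5, 1)  (L[2][0] := 6)
  R3 -= 1*R0 → (0, 1, 4, 3)  (L[3][0] := 1)
[col 1] pivot 4
  R2 -= 5*R1 → (0, 0, 5, 5)  (L[2][1] := 5)
  R3 -= 2*R1 → (0, 0, 4, 6)  (L[3][1] := 2)
[col 2] pivot 5
  R3 -= 5*R2 → (0, 0, 0, 2)  (L[3][2] := 5)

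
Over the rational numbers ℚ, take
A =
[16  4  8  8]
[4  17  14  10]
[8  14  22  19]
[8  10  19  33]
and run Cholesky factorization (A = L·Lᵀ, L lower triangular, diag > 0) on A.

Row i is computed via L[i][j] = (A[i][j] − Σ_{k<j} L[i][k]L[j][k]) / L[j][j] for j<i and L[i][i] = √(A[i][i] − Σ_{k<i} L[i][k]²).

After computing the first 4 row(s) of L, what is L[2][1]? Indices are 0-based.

L[2][1] = 3

Step 1: L[0][0] = √(16) = 4.
  L[1][0] = (4) / L[0][0] = 1.
Step 2: L[1][1] = √(16) = 4.
  L[2][0] = (8) / L[0][0] = 2.
  L[2][1] = (12) / L[1][1] = 3.
Step 3: L[2][2] = √(9) = 3.
  L[3][0] = (8) / L[0][0] = 2.
  L[3][1] = (8) / L[1][1] = 2.
  L[3][2] = (9) / L[2][2] = 3.
Step 4: L[3][3] = √(16) = 4.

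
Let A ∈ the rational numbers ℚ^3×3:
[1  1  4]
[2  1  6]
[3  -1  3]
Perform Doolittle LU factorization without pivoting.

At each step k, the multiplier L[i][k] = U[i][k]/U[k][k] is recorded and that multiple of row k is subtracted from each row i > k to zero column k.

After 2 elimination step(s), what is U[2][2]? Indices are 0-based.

[col 0] pivot 1
  R1 -= 2*R0 → (0, -1, -2)  (L[1][0] := 2)
  R2 -= 3*R0 → (0, -4, -9)  (L[2][0] := 3)
[col 1] pivot -1
  R2 -= 4*R1 → (0, 0, -1)  (L[2][1] := 4)

U[2][2] = -1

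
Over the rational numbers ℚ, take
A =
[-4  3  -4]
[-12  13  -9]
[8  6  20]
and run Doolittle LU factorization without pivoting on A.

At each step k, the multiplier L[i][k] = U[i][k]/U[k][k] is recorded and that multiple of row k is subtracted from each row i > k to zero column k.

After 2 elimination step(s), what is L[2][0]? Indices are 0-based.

Step 1: pivot at (0,0) is -4.
  row1 ← row1 − (3)·row0  ⇒  L[1][0]=3, U row1=(0, 4, 3)
  row2 ← row2 − (-2)·row0  ⇒  L[2][0]=-2, U row2=(0, 12, 12)
Step 2: pivot at (1,1) is 4.
  row2 ← row2 − (3)·row1  ⇒  L[2][1]=3, U row2=(0, 0, 3)

L[2][0] = -2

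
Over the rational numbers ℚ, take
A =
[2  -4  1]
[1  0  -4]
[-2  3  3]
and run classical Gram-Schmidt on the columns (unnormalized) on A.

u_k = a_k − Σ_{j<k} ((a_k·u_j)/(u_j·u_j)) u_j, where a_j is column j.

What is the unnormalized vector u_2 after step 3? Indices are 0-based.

Step 1: u_0 = a_0 = (2, 1, -2).
Step 2: u_1 = a_1 − (-14/9)·u_0 = (-8/9, 14/9, -1/9).
Step 3: u_2 = a_2 − (-8/9)·u_0 − (-67/29)·u_1 = (21/29, 14/29, 28/29).

u_2 = (21/29, 14/29, 28/29)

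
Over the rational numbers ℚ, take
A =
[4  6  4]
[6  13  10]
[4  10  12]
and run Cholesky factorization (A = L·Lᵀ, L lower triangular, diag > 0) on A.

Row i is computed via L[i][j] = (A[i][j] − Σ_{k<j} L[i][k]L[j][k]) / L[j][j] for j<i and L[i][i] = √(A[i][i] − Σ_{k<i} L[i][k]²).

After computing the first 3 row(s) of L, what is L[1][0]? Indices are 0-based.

L[1][0] = 3

Step 1: L[0][0] = √(4) = 2.
  L[1][0] = (6) / L[0][0] = 3.
Step 2: L[1][1] = √(4) = 2.
  L[2][0] = (4) / L[0][0] = 2.
  L[2][1] = (4) / L[1][1] = 2.
Step 3: L[2][2] = √(4) = 2.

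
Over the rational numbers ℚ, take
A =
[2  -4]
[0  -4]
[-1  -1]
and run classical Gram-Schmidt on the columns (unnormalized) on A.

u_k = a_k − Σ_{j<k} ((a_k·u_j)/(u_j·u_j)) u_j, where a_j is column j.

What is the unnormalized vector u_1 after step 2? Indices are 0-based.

Step 1: u_0 = a_0 = (2, 0, -1).
Step 2: u_1 = a_1 − (-7/5)·u_0 = (-6/5, -4, -12/5).

u_1 = (-6/5, -4, -12/5)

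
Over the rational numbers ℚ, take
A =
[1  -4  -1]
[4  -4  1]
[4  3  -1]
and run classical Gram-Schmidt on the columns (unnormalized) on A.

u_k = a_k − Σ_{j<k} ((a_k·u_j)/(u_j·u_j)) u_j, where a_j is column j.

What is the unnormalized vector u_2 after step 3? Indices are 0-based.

Step 1: u_0 = a_0 = (1, 4, 4).
Step 2: u_1 = a_1 − (-8/33)·u_0 = (-124/33, -100/33, 131/33).
Step 3: u_2 = a_2 − (-1/33)·u_0 − (-107/1289)·u_1 = (-1652/1289, 1121/1289, -708/1289).

u_2 = (-1652/1289, 1121/1289, -708/1289)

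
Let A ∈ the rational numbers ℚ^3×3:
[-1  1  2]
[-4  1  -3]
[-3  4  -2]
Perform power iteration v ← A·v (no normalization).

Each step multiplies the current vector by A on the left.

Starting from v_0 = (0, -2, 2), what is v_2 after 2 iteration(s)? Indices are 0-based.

v_2 = (-34, 20, -14)

v_0 = (0, -2, 2).
v_1 = A·v_0 = (2, -8, -12).
v_2 = A·v_1 = (-34, 20, -14).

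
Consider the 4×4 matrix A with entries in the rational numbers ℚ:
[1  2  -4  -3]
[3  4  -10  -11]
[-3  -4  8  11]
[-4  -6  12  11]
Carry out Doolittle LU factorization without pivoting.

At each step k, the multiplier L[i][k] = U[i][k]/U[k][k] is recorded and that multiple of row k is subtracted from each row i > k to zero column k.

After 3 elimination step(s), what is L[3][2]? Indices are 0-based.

Step 1: pivot at (0,0) is 1.
  row1 ← row1 − (3)·row0  ⇒  L[1][0]=3, U row1=(0, -2, 2, -2)
  row2 ← row2 − (-3)·row0  ⇒  L[2][0]=-3, U row2=(0, 2, -4, 2)
  row3 ← row3 − (-4)·row0  ⇒  L[3][0]=-4, U row3=(0, 2, -4, -1)
Step 2: pivot at (1,1) is -2.
  row2 ← row2 − (-1)·row1  ⇒  L[2][1]=-1, U row2=(0, 0, -2, 0)
  row3 ← row3 − (-1)·row1  ⇒  L[3][1]=-1, U row3=(0, 0, -2, -3)
Step 3: pivot at (2,2) is -2.
  row3 ← row3 − (1)·row2  ⇒  L[3][2]=1, U row3=(0, 0, 0, -3)

L[3][2] = 1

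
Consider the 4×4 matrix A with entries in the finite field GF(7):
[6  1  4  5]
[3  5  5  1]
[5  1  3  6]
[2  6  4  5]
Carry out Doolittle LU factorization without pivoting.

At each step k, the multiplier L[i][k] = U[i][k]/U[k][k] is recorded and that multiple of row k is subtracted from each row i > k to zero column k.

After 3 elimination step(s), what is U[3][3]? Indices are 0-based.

k=0: U[0][0]=6
  eliminate (1,0): mult=4, new row 1: (0, 1, 3, 2); set L[1][0]=4
  eliminate (2,0): mult=2, new row 2: (0, 6, 2, 3); set L[2][0]=2
  eliminate (3,0): mult=5, new row 3: (0, 1, 5, 1); set L[3][0]=5
k=1: U[1][1]=1
  eliminate (2,1): mult=6, new row 2: (0, 0, 5, 5); set L[2][1]=6
  eliminate (3,1): mult=1, new row 3: (0, 0, 2, 6); set L[3][1]=1
k=2: U[2][2]=5
  eliminate (3,2): mult=6, new row 3: (0, 0, 0, 4); set L[3][2]=6

U[3][3] = 4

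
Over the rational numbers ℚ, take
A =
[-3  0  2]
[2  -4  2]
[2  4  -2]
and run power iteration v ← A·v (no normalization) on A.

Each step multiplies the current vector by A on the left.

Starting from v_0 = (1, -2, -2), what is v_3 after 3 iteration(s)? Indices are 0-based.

v_0 = (1, -2, -2).
v_1 = A·v_0 = (-7, 6, -2).
v_2 = A·v_1 = (17, -42, 14).
v_3 = A·v_2 = (-23, 230, -162).

v_3 = (-23, 230, -162)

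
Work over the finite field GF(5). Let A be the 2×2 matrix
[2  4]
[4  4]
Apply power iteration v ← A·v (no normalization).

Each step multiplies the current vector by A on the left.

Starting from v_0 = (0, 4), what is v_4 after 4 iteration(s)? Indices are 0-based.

v_4 = (2, 0)

v_0 = (0, 4).
v_1 = A·v_0 = (1, 1).
v_2 = A·v_1 = (1, 3).
v_3 = A·v_2 = (4, 1).
v_4 = A·v_3 = (2, 0).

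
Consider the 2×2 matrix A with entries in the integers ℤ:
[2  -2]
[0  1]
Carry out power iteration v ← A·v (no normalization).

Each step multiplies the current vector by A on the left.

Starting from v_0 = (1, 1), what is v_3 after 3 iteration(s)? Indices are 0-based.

v_0 = (1, 1).
v_1 = A·v_0 = (0, 1).
v_2 = A·v_1 = (-2, 1).
v_3 = A·v_2 = (-6, 1).

v_3 = (-6, 1)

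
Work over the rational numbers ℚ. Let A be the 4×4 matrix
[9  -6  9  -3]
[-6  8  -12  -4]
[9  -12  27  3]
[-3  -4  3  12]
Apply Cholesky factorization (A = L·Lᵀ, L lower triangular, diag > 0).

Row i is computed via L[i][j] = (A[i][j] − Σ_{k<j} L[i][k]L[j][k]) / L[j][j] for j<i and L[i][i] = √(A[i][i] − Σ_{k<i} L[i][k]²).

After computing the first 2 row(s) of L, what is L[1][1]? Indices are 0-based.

Step 1: L[0][0] = √(9) = 3.
  L[1][0] = (-6) / L[0][0] = -2.
Step 2: L[1][1] = √(4) = 2.

L[1][1] = 2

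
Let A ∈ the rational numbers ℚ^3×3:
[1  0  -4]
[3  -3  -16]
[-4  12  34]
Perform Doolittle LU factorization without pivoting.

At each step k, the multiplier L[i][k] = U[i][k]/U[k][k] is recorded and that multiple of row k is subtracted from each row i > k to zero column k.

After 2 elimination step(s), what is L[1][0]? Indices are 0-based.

L[1][0] = 3

Step 1: pivot at (0,0) is 1.
  row1 ← row1 − (3)·row0  ⇒  L[1][0]=3, U row1=(0, -3, -4)
  row2 ← row2 − (-4)·row0  ⇒  L[2][0]=-4, U row2=(0, 12, 18)
Step 2: pivot at (1,1) is -3.
  row2 ← row2 − (-4)·row1  ⇒  L[2][1]=-4, U row2=(0, 0, 2)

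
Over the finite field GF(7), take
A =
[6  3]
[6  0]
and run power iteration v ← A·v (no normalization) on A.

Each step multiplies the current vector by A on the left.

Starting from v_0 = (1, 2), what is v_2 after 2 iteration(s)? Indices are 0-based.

v_2 = (6, 2)

v_0 = (1, 2).
v_1 = A·v_0 = (5, 6).
v_2 = A·v_1 = (6, 2).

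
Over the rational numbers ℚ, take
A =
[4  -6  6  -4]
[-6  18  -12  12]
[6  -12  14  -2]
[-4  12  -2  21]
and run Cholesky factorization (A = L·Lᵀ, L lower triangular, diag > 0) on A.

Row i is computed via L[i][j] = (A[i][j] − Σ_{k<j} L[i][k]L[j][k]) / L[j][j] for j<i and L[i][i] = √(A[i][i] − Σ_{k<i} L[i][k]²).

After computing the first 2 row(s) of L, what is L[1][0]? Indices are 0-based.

L[1][0] = -3

Step 1: L[0][0] = √(4) = 2.
  L[1][0] = (-6) / L[0][0] = -3.
Step 2: L[1][1] = √(9) = 3.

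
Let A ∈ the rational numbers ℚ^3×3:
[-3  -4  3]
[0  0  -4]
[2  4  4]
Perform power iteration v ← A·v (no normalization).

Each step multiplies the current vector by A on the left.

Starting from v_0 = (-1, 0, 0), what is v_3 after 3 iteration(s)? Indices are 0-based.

v_3 = (7, 8, -6)

v_0 = (-1, 0, 0).
v_1 = A·v_0 = (3, 0, -2).
v_2 = A·v_1 = (-15, 8, -2).
v_3 = A·v_2 = (7, 8, -6).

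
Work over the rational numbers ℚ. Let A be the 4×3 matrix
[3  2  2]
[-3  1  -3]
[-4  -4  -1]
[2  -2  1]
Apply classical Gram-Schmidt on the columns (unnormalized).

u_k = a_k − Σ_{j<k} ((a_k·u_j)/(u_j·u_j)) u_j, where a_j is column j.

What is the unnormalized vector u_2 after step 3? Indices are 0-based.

Step 1: u_0 = a_0 = (3, -3, -4, 2).
Step 2: u_1 = a_1 − (15/38)·u_0 = (31/38, 83/38, -46/19, -53/19).
Step 3: u_2 = a_2 − (21/38)·u_0 − (-201/725)·u_1 = (412/725, -534/725, 391/725, -637/725).

u_2 = (412/725, -534/725, 391/725, -637/725)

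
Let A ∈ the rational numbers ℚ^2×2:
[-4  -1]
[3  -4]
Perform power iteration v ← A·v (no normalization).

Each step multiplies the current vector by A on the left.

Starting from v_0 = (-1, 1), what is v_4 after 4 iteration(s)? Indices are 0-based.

v_4 = (231, 601)

v_0 = (-1, 1).
v_1 = A·v_0 = (3, -7).
v_2 = A·v_1 = (-5, 37).
v_3 = A·v_2 = (-17, -163).
v_4 = A·v_3 = (231, 601).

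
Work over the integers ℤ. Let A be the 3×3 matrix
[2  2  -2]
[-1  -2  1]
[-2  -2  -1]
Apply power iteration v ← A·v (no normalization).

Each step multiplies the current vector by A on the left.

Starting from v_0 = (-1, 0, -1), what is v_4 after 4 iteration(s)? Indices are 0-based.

v_4 = (-24, 15, -3)

v_0 = (-1, 0, -1).
v_1 = A·v_0 = (0, 0, 3).
v_2 = A·v_1 = (-6, 3, -3).
v_3 = A·v_2 = (0, -3, 9).
v_4 = A·v_3 = (-24, 15, -3).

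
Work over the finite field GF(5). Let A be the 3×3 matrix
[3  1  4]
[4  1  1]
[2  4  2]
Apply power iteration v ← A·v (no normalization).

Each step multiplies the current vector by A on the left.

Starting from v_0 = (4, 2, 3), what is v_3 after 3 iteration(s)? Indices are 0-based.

v_0 = (4, 2, 3).
v_1 = A·v_0 = (1, 1, 2).
v_2 = A·v_1 = (2, 2, 0).
v_3 = A·v_2 = (3, 0, 2).

v_3 = (3, 0, 2)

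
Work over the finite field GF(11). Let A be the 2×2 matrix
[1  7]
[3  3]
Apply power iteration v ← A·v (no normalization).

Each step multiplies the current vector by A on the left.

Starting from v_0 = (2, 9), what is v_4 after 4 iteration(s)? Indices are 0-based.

v_4 = (4, 8)

v_0 = (2, 9).
v_1 = A·v_0 = (10, 0).
v_2 = A·v_1 = (10, 8).
v_3 = A·v_2 = (0, 10).
v_4 = A·v_3 = (4, 8).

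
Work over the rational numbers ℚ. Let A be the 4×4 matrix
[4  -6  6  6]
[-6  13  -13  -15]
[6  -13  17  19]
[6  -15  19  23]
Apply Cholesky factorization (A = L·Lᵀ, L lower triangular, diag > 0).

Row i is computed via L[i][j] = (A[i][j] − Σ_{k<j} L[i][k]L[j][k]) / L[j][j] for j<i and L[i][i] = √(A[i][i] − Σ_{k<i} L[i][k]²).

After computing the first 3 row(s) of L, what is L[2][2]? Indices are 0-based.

L[2][2] = 2

Step 1: L[0][0] = √(4) = 2.
  L[1][0] = (-6) / L[0][0] = -3.
Step 2: L[1][1] = √(4) = 2.
  L[2][0] = (6) / L[0][0] = 3.
  L[2][1] = (-4) / L[1][1] = -2.
Step 3: L[2][2] = √(4) = 2.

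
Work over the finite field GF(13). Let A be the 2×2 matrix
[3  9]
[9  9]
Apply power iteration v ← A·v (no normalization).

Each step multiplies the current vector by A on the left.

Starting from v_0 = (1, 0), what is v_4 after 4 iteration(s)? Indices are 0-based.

v_4 = (4, 7)

v_0 = (1, 0).
v_1 = A·v_0 = (3, 9).
v_2 = A·v_1 = (12, 4).
v_3 = A·v_2 = (7, 1).
v_4 = A·v_3 = (4, 7).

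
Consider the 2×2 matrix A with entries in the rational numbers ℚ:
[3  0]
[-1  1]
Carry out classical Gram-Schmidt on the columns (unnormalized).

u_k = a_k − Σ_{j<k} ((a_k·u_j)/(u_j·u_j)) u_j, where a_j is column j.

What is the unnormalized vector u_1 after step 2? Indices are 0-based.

Step 1: u_0 = a_0 = (3, -1).
Step 2: u_1 = a_1 − (-1/10)·u_0 = (3/10, 9/10).

u_1 = (3/10, 9/10)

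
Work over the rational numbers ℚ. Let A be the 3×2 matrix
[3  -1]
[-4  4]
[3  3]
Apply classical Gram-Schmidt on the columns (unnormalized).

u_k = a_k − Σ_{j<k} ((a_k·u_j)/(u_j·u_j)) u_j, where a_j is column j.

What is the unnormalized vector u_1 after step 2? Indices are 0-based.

u_1 = (-2/17, 48/17, 66/17)

Step 1: u_0 = a_0 = (3, -4, 3).
Step 2: u_1 = a_1 − (-5/17)·u_0 = (-2/17, 48/17, 66/17).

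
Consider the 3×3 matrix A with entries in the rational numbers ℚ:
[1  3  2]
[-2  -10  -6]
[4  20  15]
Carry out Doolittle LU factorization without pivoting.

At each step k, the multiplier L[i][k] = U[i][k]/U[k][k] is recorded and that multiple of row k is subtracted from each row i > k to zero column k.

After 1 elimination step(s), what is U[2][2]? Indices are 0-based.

[col 0] pivot 1
  R1 -= -2*R0 → (0, -4, -2)  (L[1][0] := -2)
  R2 -= 4*R0 → (0, 8, 7)  (L[2][0] := 4)

U[2][2] = 7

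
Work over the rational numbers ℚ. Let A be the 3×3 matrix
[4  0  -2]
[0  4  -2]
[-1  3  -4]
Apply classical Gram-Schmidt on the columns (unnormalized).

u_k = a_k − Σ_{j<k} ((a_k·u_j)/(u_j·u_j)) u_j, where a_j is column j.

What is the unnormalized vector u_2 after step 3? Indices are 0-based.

u_2 = (-6/13, 18/13, -24/13)

Step 1: u_0 = a_0 = (4, 0, -1).
Step 2: u_1 = a_1 − (-3/17)·u_0 = (12/17, 4, 48/17).
Step 3: u_2 = a_2 − (-4/17)·u_0 − (-11/13)·u_1 = (-6/13, 18/13, -24/13).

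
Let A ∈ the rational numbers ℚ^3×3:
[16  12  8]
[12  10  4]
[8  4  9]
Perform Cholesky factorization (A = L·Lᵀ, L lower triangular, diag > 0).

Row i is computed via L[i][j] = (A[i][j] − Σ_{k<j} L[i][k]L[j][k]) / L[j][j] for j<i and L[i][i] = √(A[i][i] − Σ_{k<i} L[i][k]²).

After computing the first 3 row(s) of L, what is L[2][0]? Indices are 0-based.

L[2][0] = 2

Step 1: L[0][0] = √(16) = 4.
  L[1][0] = (12) / L[0][0] = 3.
Step 2: L[1][1] = √(1) = 1.
  L[2][0] = (8) / L[0][0] = 2.
  L[2][1] = (-2) / L[1][1] = -2.
Step 3: L[2][2] = √(1) = 1.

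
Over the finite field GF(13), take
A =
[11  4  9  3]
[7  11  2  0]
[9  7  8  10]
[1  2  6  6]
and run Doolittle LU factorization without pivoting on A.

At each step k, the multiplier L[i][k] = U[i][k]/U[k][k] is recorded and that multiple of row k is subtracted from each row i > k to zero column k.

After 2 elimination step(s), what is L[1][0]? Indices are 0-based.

k=0: U[0][0]=11
  eliminate (1,0): mult=3, new row 1: (0, 12, 1, 4); set L[1][0]=3
  eliminate (2,0): mult=2, new row 2: (0, 12, 3, 4); set L[2][0]=2
  eliminate (3,0): mult=6, new row 3: (0, 4, 4, 1); set L[3][0]=6
k=1: U[1][1]=12
  eliminate (2,1): mult=1, new row 2: (0, 0, 2, 0); set L[2][1]=1
  eliminate (3,1): mult=9, new row 3: (0, 0, 8, 4); set L[3][1]=9

L[1][0] = 3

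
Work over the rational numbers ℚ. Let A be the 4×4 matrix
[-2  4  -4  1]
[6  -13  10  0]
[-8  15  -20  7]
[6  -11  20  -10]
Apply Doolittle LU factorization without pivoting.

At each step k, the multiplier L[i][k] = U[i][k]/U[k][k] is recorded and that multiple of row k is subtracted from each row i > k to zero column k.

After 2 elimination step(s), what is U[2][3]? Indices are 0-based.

k=0: U[0][0]=-2
  eliminate (1,0): mult=-3, new row 1: (0, -1, -2, 3); set L[1][0]=-3
  eliminate (2,0): mult=4, new row 2: (0, -1, -4, 3); set L[2][0]=4
  eliminate (3,0): mult=-3, new row 3: (0, 1, 8, -7); set L[3][0]=-3
k=1: U[1][1]=-1
  eliminate (2,1): mult=1, new row 2: (0, 0, -2, 0); set L[2][1]=1
  eliminate (3,1): mult=-1, new row 3: (0, 0, 6, -4); set L[3][1]=-1

U[2][3] = 0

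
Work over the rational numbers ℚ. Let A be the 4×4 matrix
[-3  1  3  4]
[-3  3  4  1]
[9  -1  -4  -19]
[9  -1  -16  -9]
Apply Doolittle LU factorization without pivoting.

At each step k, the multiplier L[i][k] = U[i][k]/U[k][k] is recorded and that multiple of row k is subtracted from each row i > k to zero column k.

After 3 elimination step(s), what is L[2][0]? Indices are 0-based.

L[2][0] = -3

[col 0] pivot -3
  R1 -= 1*R0 → (0, 2, 1, -3)  (L[1][0] := 1)
  R2 -= -3*R0 → (0, 2, 5, -7)  (L[2][0] := -3)
  R3 -= -3*R0 → (0, 2, -7, 3)  (L[3][0] := -3)
[col 1] pivot 2
  R2 -= 1*R1 → (0, 0, 4, -4)  (L[2][1] := 1)
  R3 -= 1*R1 → (0, 0, -8, 6)  (L[3][1] := 1)
[col 2] pivot 4
  R3 -= -2*R2 → (0, 0, 0, -2)  (L[3][2] := -2)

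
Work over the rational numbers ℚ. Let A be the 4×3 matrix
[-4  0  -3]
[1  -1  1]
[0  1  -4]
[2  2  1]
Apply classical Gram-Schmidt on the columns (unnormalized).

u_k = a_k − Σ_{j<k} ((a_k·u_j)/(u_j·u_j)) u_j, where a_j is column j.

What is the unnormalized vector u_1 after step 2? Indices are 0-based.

u_1 = (4/7, -8/7, 1, 12/7)

Step 1: u_0 = a_0 = (-4, 1, 0, 2).
Step 2: u_1 = a_1 − (1/7)·u_0 = (4/7, -8/7, 1, 12/7).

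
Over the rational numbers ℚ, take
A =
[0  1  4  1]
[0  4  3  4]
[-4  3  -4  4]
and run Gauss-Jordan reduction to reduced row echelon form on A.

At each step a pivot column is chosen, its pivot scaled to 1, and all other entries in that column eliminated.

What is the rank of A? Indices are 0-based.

rank = 3

step 1: exchange rows 0,2
step 1: normalize row 0 (÷-4) = (1, -3/4, 1, -1)
step 2: normalize row 1 (÷4) = (0, 1, 3/4, 1)
  row 0: subtract -3/4×row1 = (1, 0, 25/16, -1/4)
  row 2: subtract 1×row1 = (0, 0, 13/4, 0)
step 3: normalize row 2 (÷13/4) = (0, 0, 1, 0)
  row 0: subtract 25/16×row2 = (1, 0, 0, -1/4)
  row 1: subtract 3/4×row2 = (0, 1, 0, 1)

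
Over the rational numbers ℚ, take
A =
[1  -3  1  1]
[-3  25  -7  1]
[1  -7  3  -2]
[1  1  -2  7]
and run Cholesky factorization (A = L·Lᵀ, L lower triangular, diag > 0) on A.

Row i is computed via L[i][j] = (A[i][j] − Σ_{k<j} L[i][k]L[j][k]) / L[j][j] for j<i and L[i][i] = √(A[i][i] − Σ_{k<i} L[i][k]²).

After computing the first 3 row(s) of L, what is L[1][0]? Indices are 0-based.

Step 1: L[0][0] = √(1) = 1.
  L[1][0] = (-3) / L[0][0] = -3.
Step 2: L[1][1] = √(16) = 4.
  L[2][0] = (1) / L[0][0] = 1.
  L[2][1] = (-4) / L[1][1] = -1.
Step 3: L[2][2] = √(1) = 1.

L[1][0] = -3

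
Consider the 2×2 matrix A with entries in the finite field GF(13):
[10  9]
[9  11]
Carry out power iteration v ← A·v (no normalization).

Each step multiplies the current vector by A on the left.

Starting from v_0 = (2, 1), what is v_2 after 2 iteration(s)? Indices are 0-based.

v_2 = (5, 8)

v_0 = (2, 1).
v_1 = A·v_0 = (3, 3).
v_2 = A·v_1 = (5, 8).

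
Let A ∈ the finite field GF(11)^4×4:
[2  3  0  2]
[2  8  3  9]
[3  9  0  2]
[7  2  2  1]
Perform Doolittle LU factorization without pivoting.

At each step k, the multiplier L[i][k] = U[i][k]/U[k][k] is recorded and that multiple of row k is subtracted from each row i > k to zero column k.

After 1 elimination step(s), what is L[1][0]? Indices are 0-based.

[col 0] pivot 2
  R1 -= 1*R0 → (0, 5, 3, 7)  (L[1][0] := 1)
  R2 -= 7*R0 → (0, 10, 0, 10)  (L[2][0] := 7)
  R3 -= 9*R0 → (0, 8, 2, 5)  (L[3][0] := 9)

L[1][0] = 1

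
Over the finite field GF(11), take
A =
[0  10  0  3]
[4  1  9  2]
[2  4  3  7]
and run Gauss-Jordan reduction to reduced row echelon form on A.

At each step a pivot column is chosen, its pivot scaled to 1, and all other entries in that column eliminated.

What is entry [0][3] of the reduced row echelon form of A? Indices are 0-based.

M[0][3] = 4

step 1: exchange rows 0,1
step 1: normalize row 0 (÷4) = (1, 3, 5, 6)
  row 2: subtract 2×row0 = (0, 9, 4, 6)
step 2: normalize row 1 (÷10) = (0, 1, 0, 8)
  row 0: subtract 3×row1 = (1, 0, 5, 4)
  row 2: subtract 9×row1 = (0, 0, 4, 0)
step 3: normalize row 2 (÷4) = (0, 0, 1, 0)
  row 0: subtract 5×row2 = (1, 0, 0, 4)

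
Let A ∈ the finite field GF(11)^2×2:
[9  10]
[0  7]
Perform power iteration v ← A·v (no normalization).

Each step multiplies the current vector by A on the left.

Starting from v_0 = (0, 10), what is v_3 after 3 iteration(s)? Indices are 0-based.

v_0 = (0, 10).
v_1 = A·v_0 = (1, 4).
v_2 = A·v_1 = (5, 6).
v_3 = A·v_2 = (6, 9).

v_3 = (6, 9)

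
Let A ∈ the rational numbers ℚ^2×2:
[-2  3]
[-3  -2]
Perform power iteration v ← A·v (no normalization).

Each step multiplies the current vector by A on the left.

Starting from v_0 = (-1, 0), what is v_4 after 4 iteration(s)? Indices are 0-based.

v_4 = (119, 120)

v_0 = (-1, 0).
v_1 = A·v_0 = (2, 3).
v_2 = A·v_1 = (5, -12).
v_3 = A·v_2 = (-46, 9).
v_4 = A·v_3 = (119, 120).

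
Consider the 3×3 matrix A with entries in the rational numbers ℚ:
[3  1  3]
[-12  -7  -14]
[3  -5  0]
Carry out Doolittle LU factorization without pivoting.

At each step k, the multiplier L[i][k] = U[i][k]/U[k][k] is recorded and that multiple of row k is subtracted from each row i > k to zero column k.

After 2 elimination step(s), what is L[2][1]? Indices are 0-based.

L[2][1] = 2

Step 1: pivot at (0,0) is 3.
  row1 ← row1 − (-4)·row0  ⇒  L[1][0]=-4, U row1=(0, -3, -2)
  row2 ← row2 − (1)·row0  ⇒  L[2][0]=1, U row2=(0, -6, -3)
Step 2: pivot at (1,1) is -3.
  row2 ← row2 − (2)·row1  ⇒  L[2][1]=2, U row2=(0, 0, 1)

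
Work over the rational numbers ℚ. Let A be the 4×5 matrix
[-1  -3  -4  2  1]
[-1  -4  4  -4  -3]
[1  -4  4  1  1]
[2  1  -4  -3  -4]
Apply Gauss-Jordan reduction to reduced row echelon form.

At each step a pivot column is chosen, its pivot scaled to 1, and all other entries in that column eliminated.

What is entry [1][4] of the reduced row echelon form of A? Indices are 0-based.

pivot(0,0)=-1: scale R0 → (1, 3, 4, -2, -1)
  clear (1,0): R1 −= (-1)R0 → (0, -1, 8, -6, -4)
  clear (2,0): R2 −= (1)R0 → (0, -7, 0, 3, 2)
  clear (3,0): R3 −= (2)R0 → (0, -5, -12, 1, -2)
pivot(1,1)=-1: scale R1 → (0, 1, -8, 6, 4)
  clear (0,1): R0 −= (3)R1 → (1, 0, 28, -20, -13)
  clear (2,1): R2 −= (-7)R1 → (0, 0, -56, 45, 30)
  clear (3,1): R3 −= (-5)R1 → (0, 0, -52, 31, 18)
pivot(2,2)=-56: scale R2 → (0, 0, 1, -45/56, -15/28)
  clear (0,2): R0 −= (28)R2 → (1, 0, 0, 5/2, 2)
  clear (1,2): R1 −= (-8)R2 → (0, 1, 0, -3/7, -2/7)
  clear (3,2): R3 −= (-52)R2 → (0, 0, 0, -151/14, -69/7)
pivot(3,3)=-151/14: scale R3 → (0, 0, 0, 1, 138/151)
  clear (0,3): R0 −= (5/2)R3 → (1, 0, 0, 0, -43/151)
  clear (1,3): R1 −= (-3/7)R3 → (0, 1, 0, 0, 16/151)
  clear (2,3): R2 −= (-45/56)R3 → (0, 0, 1, 0, 30/151)

M[1][4] = 16/151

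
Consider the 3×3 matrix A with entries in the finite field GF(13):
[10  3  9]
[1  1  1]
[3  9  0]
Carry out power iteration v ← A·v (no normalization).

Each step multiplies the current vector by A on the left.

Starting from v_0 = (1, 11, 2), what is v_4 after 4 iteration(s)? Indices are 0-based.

v_4 = (9, 6, 10)

v_0 = (1, 11, 2).
v_1 = A·v_0 = (9, 1, 11).
v_2 = A·v_1 = (10, 8, 10).
v_3 = A·v_2 = (6, 2, 11).
v_4 = A·v_3 = (9, 6, 10).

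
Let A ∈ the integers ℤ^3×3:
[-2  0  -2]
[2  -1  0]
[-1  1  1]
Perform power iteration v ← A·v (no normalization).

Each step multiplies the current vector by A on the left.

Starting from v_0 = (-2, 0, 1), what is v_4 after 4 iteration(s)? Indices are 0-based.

v_0 = (-2, 0, 1).
v_1 = A·v_0 = (2, -4, 3).
v_2 = A·v_1 = (-10, 8, -3).
v_3 = A·v_2 = (26, -28, 15).
v_4 = A·v_3 = (-82, 80, -39).

v_4 = (-82, 80, -39)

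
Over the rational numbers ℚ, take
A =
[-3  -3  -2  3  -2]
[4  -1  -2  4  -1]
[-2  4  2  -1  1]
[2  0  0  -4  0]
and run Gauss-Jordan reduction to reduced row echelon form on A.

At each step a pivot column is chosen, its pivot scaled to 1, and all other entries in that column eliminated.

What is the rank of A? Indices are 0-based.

pivot(0,0)=-3: scale R0 → (1, 1, 2/3, -1, 2/3)
  clear (1,0): R1 −= (4)R0 → (0, -5, -14/3, 8, -11/3)
  clear (2,0): R2 −= (-2)R0 → (0, 6, 10/3, -3, 7/3)
  clear (3,0): R3 −= (2)R0 → (0, -2, -4/3, -2, -4/3)
pivot(1,1)=-5: scale R1 → (0, 1, 14/15, -8/5, 11/15)
  clear (0,1): R0 −= (1)R1 → (1, 0, -4/15, 3/5, -1/15)
  clear (2,1): R2 −= (6)R1 → (0, 0, -34/15, 33/5, -31/15)
  clear (3,1): R3 −= (-2)R1 → (0, 0, 8/15, -26/5, 2/15)
pivot(2,2)=-34/15: scale R2 → (0, 0, 1, -99/34, 31/34)
  clear (0,2): R0 −= (-4/15)R2 → (1, 0, 0, -3/17, 3/17)
  clear (1,2): R1 −= (14/15)R2 → (0, 1, 0, 19/17, -2/17)
  clear (3,2): R3 −= (8/15)R2 → (0, 0, 0, -62/17, -6/17)
pivot(3,3)=-62/17: scale R3 → (0, 0, 0, 1, 3/31)
  clear (0,3): R0 −= (-3/17)R3 → (1, 0, 0, 0, 6/31)
  clear (1,3): R1 −= (19/17)R3 → (0, 1, 0, 0, -7/31)
  clear (2,3): R2 −= (-99/34)R3 → (0, 0, 1, 0, 37/31)

rank = 4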